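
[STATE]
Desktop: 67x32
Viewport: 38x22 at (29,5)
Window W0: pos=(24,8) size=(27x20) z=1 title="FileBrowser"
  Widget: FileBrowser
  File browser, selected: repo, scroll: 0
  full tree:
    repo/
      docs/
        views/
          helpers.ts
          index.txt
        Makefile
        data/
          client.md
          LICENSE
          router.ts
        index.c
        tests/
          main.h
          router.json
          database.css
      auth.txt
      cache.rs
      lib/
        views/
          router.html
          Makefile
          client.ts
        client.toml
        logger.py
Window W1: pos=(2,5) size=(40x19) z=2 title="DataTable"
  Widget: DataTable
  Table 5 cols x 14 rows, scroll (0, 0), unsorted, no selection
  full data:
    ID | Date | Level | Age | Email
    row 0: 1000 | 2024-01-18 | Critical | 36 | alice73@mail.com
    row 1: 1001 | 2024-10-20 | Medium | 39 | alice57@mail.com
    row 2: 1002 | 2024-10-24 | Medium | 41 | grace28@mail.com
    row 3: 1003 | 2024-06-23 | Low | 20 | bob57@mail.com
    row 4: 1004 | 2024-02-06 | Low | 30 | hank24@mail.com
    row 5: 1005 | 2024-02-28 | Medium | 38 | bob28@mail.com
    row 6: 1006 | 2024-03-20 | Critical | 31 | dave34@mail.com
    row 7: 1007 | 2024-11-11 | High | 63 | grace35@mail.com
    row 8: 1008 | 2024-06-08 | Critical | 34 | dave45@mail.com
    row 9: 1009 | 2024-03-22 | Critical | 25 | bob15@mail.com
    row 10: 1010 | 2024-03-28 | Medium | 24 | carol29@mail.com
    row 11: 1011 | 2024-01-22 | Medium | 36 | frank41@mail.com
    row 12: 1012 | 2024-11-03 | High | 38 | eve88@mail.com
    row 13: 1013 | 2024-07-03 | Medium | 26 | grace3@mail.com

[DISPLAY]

━━━━━━━━━━━━┓                         
            ┃                         
────────────┨                         
ge│Email    ┃━━━━━━━━┓                
──┼─────────┃        ┃                
6 │alice73@m┃────────┨                
9 │alice57@m┃        ┃                
1 │grace28@m┃        ┃                
0 │bob57@mai┃        ┃                
0 │hank24@ma┃        ┃                
8 │bob28@mai┃        ┃                
1 │dave34@ma┃        ┃                
3 │grace35@m┃        ┃                
4 │dave45@ma┃        ┃                
5 │bob15@mai┃        ┃                
4 │carol29@m┃        ┃                
6 │frank41@m┃        ┃                
8 │eve88@mai┃        ┃                
━━━━━━━━━━━━┛        ┃                
                     ┃                
                     ┃                
                     ┃                


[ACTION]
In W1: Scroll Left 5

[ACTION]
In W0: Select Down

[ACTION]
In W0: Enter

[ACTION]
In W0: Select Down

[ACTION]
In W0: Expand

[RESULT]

━━━━━━━━━━━━┓                         
            ┃                         
────────────┨                         
ge│Email    ┃━━━━━━━━┓                
──┼─────────┃        ┃                
6 │alice73@m┃────────┨                
9 │alice57@m┃        ┃                
1 │grace28@m┃        ┃                
0 │bob57@mai┃        ┃                
0 │hank24@ma┃s       ┃                
8 │bob28@mai┃        ┃                
1 │dave34@ma┃        ┃                
3 │grace35@m┃        ┃                
4 │dave45@ma┃        ┃                
5 │bob15@mai┃        ┃                
4 │carol29@m┃        ┃                
6 │frank41@m┃        ┃                
8 │eve88@mai┃        ┃                
━━━━━━━━━━━━┛        ┃                
                     ┃                
                     ┃                
                     ┃                


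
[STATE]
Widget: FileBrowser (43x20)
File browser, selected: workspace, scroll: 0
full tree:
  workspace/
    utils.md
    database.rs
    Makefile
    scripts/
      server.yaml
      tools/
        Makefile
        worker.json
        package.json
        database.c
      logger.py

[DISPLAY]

> [-] workspace/                           
    utils.md                               
    database.rs                            
    Makefile                               
    [+] scripts/                           
                                           
                                           
                                           
                                           
                                           
                                           
                                           
                                           
                                           
                                           
                                           
                                           
                                           
                                           
                                           


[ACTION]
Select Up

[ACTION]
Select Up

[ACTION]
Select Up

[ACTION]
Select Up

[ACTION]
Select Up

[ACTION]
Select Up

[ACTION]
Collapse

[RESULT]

> [+] workspace/                           
                                           
                                           
                                           
                                           
                                           
                                           
                                           
                                           
                                           
                                           
                                           
                                           
                                           
                                           
                                           
                                           
                                           
                                           
                                           


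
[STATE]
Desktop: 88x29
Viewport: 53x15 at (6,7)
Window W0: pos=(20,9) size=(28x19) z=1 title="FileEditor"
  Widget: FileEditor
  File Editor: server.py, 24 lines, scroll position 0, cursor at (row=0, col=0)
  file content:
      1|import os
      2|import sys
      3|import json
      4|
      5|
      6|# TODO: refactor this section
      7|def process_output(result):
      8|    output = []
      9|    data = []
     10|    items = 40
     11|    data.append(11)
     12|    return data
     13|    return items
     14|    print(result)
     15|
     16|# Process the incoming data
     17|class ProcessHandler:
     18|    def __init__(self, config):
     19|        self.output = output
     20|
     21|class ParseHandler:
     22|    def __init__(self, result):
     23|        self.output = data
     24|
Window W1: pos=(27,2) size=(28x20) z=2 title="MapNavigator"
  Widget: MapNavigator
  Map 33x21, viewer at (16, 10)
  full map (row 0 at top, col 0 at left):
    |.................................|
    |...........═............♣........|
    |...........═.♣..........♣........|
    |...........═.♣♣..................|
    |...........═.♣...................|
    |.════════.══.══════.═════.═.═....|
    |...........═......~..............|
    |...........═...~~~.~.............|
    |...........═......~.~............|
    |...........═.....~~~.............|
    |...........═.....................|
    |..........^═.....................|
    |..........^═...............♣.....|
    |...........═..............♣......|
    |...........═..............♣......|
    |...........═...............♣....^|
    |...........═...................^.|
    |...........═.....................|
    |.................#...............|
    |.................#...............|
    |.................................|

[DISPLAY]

                     ┃........═.♣...............┃    
                     ┃══════.══.══════.═════.═.═┃    
              ┏━━━━━━┃........═......~..........┃    
              ┃ FileE┃........═...~~~.~.........┃    
              ┠──────┃........═......~.~........┃    
              ┃█mport┃........═.....~~~.........┃    
              ┃import┃........═....@............┃    
              ┃import┃.......^═.................┃    
              ┃      ┃.......^═...............♣.┃    
              ┃      ┃........═..............♣..┃    
              ┃# TODO┃........═..............♣..┃    
              ┃def pr┃........═...............♣.┃    
              ┃    ou┃........═.................┃    
              ┃    da┃........═.................┃    
              ┃    it┗━━━━━━━━━━━━━━━━━━━━━━━━━━┛    


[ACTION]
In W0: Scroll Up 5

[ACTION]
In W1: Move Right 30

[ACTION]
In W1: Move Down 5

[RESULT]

                     ┃~.............            ┃    
                     ┃..............            ┃    
              ┏━━━━━━┃..............            ┃    
              ┃ FileE┃........♣.....            ┃    
              ┠──────┃.......♣......            ┃    
              ┃█mport┃.......♣......            ┃    
              ┃import┃........♣....@            ┃    
              ┃import┃............^.            ┃    
              ┃      ┃..............            ┃    
              ┃      ┃..............            ┃    
              ┃# TODO┃..............            ┃    
              ┃def pr┃..............            ┃    
              ┃    ou┃                          ┃    
              ┃    da┃                          ┃    
              ┃    it┗━━━━━━━━━━━━━━━━━━━━━━━━━━┛    


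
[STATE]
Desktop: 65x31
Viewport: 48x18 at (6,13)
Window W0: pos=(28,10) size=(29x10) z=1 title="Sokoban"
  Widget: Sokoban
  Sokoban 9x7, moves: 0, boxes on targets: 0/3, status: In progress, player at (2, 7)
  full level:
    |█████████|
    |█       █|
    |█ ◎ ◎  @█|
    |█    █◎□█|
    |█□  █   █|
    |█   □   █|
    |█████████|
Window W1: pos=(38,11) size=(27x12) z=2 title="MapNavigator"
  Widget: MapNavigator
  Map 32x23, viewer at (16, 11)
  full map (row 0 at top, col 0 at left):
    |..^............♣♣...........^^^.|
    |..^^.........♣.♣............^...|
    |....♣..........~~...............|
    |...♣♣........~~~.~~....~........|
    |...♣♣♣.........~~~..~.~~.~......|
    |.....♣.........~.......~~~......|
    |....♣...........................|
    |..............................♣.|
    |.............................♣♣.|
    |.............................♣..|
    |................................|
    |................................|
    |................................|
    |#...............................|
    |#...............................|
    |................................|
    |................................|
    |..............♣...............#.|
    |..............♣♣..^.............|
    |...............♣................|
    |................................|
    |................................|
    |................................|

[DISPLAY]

                      ┃█████████┠───────────────
                      ┃█       █┃...............
                      ┃█ ◎ ◎  @█┃...............
                      ┃█    █◎□█┃...............
                      ┃█□  █   █┃...............
                      ┃█   □   █┃............@..
                      ┗━━━━━━━━━┃...............
                                ┃...............
                                ┃...............
                                ┗━━━━━━━━━━━━━━━
                                                
                                                
                                                
                                                
                                                
                                                
                                                
                                                


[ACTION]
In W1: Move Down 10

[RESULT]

                      ┃█████████┠───────────────
                      ┃█       █┃..........♣....
                      ┃█ ◎ ◎  @█┃..........♣♣..^
                      ┃█    █◎□█┃...........♣...
                      ┃█□  █   █┃...............
                      ┃█   □   █┃............@..
                      ┗━━━━━━━━━┃...............
                                ┃               
                                ┃               
                                ┗━━━━━━━━━━━━━━━
                                                
                                                
                                                
                                                
                                                
                                                
                                                
                                                


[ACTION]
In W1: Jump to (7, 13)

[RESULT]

                      ┃█████████┠───────────────
                      ┃█       █┃     ..........
                      ┃█ ◎ ◎  @█┃     ..........
                      ┃█    █◎□█┃     ..........
                      ┃█□  █   █┃     ..........
                      ┃█   □   █┃     #......@..
                      ┗━━━━━━━━━┃     #.........
                                ┃     ..........
                                ┃     ..........
                                ┗━━━━━━━━━━━━━━━
                                                
                                                
                                                
                                                
                                                
                                                
                                                
                                                


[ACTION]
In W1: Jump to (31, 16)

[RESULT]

                      ┃█████████┠───────────────
                      ┃█       █┃.............  
                      ┃█ ◎ ◎  @█┃.............  
                      ┃█    █◎□█┃.............  
                      ┃█□  █   █┃.............  
                      ┃█   □   █┃............@  
                      ┗━━━━━━━━━┃...........#.  
                                ┃.............  
                                ┃.............  
                                ┗━━━━━━━━━━━━━━━
                                                
                                                
                                                
                                                
                                                
                                                
                                                
                                                


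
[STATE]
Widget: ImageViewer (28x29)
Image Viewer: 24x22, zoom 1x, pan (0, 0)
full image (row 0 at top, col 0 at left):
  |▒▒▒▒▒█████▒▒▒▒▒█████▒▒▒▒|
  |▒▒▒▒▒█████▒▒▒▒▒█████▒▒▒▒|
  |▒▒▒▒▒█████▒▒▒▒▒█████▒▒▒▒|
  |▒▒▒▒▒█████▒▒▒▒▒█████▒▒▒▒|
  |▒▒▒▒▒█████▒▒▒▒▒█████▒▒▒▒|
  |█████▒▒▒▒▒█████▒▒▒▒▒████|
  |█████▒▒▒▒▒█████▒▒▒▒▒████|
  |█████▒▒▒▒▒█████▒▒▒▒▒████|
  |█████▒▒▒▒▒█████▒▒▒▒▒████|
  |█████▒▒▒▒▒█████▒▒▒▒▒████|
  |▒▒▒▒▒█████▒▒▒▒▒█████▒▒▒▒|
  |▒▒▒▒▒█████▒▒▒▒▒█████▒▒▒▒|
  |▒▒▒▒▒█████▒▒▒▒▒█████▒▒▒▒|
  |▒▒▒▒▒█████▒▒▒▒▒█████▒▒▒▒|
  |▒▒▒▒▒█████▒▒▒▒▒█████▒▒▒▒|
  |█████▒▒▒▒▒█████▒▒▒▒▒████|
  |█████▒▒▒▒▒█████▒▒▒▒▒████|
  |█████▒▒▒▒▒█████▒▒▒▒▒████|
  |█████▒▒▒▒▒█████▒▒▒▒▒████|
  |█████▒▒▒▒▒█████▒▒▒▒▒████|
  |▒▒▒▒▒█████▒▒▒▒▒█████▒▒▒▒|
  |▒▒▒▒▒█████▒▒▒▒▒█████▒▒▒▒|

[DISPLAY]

▒▒▒▒▒█████▒▒▒▒▒█████▒▒▒▒    
▒▒▒▒▒█████▒▒▒▒▒█████▒▒▒▒    
▒▒▒▒▒█████▒▒▒▒▒█████▒▒▒▒    
▒▒▒▒▒█████▒▒▒▒▒█████▒▒▒▒    
▒▒▒▒▒█████▒▒▒▒▒█████▒▒▒▒    
█████▒▒▒▒▒█████▒▒▒▒▒████    
█████▒▒▒▒▒█████▒▒▒▒▒████    
█████▒▒▒▒▒█████▒▒▒▒▒████    
█████▒▒▒▒▒█████▒▒▒▒▒████    
█████▒▒▒▒▒█████▒▒▒▒▒████    
▒▒▒▒▒█████▒▒▒▒▒█████▒▒▒▒    
▒▒▒▒▒█████▒▒▒▒▒█████▒▒▒▒    
▒▒▒▒▒█████▒▒▒▒▒█████▒▒▒▒    
▒▒▒▒▒█████▒▒▒▒▒█████▒▒▒▒    
▒▒▒▒▒█████▒▒▒▒▒█████▒▒▒▒    
█████▒▒▒▒▒█████▒▒▒▒▒████    
█████▒▒▒▒▒█████▒▒▒▒▒████    
█████▒▒▒▒▒█████▒▒▒▒▒████    
█████▒▒▒▒▒█████▒▒▒▒▒████    
█████▒▒▒▒▒█████▒▒▒▒▒████    
▒▒▒▒▒█████▒▒▒▒▒█████▒▒▒▒    
▒▒▒▒▒█████▒▒▒▒▒█████▒▒▒▒    
                            
                            
                            
                            
                            
                            
                            


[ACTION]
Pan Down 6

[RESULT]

█████▒▒▒▒▒█████▒▒▒▒▒████    
█████▒▒▒▒▒█████▒▒▒▒▒████    
█████▒▒▒▒▒█████▒▒▒▒▒████    
█████▒▒▒▒▒█████▒▒▒▒▒████    
▒▒▒▒▒█████▒▒▒▒▒█████▒▒▒▒    
▒▒▒▒▒█████▒▒▒▒▒█████▒▒▒▒    
▒▒▒▒▒█████▒▒▒▒▒█████▒▒▒▒    
▒▒▒▒▒█████▒▒▒▒▒█████▒▒▒▒    
▒▒▒▒▒█████▒▒▒▒▒█████▒▒▒▒    
█████▒▒▒▒▒█████▒▒▒▒▒████    
█████▒▒▒▒▒█████▒▒▒▒▒████    
█████▒▒▒▒▒█████▒▒▒▒▒████    
█████▒▒▒▒▒█████▒▒▒▒▒████    
█████▒▒▒▒▒█████▒▒▒▒▒████    
▒▒▒▒▒█████▒▒▒▒▒█████▒▒▒▒    
▒▒▒▒▒█████▒▒▒▒▒█████▒▒▒▒    
                            
                            
                            
                            
                            
                            
                            
                            
                            
                            
                            
                            
                            


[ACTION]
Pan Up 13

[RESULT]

▒▒▒▒▒█████▒▒▒▒▒█████▒▒▒▒    
▒▒▒▒▒█████▒▒▒▒▒█████▒▒▒▒    
▒▒▒▒▒█████▒▒▒▒▒█████▒▒▒▒    
▒▒▒▒▒█████▒▒▒▒▒█████▒▒▒▒    
▒▒▒▒▒█████▒▒▒▒▒█████▒▒▒▒    
█████▒▒▒▒▒█████▒▒▒▒▒████    
█████▒▒▒▒▒█████▒▒▒▒▒████    
█████▒▒▒▒▒█████▒▒▒▒▒████    
█████▒▒▒▒▒█████▒▒▒▒▒████    
█████▒▒▒▒▒█████▒▒▒▒▒████    
▒▒▒▒▒█████▒▒▒▒▒█████▒▒▒▒    
▒▒▒▒▒█████▒▒▒▒▒█████▒▒▒▒    
▒▒▒▒▒█████▒▒▒▒▒█████▒▒▒▒    
▒▒▒▒▒█████▒▒▒▒▒█████▒▒▒▒    
▒▒▒▒▒█████▒▒▒▒▒█████▒▒▒▒    
█████▒▒▒▒▒█████▒▒▒▒▒████    
█████▒▒▒▒▒█████▒▒▒▒▒████    
█████▒▒▒▒▒█████▒▒▒▒▒████    
█████▒▒▒▒▒█████▒▒▒▒▒████    
█████▒▒▒▒▒█████▒▒▒▒▒████    
▒▒▒▒▒█████▒▒▒▒▒█████▒▒▒▒    
▒▒▒▒▒█████▒▒▒▒▒█████▒▒▒▒    
                            
                            
                            
                            
                            
                            
                            


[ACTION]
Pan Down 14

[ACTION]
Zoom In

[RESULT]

██████████▒▒▒▒▒▒▒▒▒▒████████
██████████▒▒▒▒▒▒▒▒▒▒████████
██████████▒▒▒▒▒▒▒▒▒▒████████
██████████▒▒▒▒▒▒▒▒▒▒████████
██████████▒▒▒▒▒▒▒▒▒▒████████
██████████▒▒▒▒▒▒▒▒▒▒████████
▒▒▒▒▒▒▒▒▒▒██████████▒▒▒▒▒▒▒▒
▒▒▒▒▒▒▒▒▒▒██████████▒▒▒▒▒▒▒▒
▒▒▒▒▒▒▒▒▒▒██████████▒▒▒▒▒▒▒▒
▒▒▒▒▒▒▒▒▒▒██████████▒▒▒▒▒▒▒▒
▒▒▒▒▒▒▒▒▒▒██████████▒▒▒▒▒▒▒▒
▒▒▒▒▒▒▒▒▒▒██████████▒▒▒▒▒▒▒▒
▒▒▒▒▒▒▒▒▒▒██████████▒▒▒▒▒▒▒▒
▒▒▒▒▒▒▒▒▒▒██████████▒▒▒▒▒▒▒▒
▒▒▒▒▒▒▒▒▒▒██████████▒▒▒▒▒▒▒▒
▒▒▒▒▒▒▒▒▒▒██████████▒▒▒▒▒▒▒▒
██████████▒▒▒▒▒▒▒▒▒▒████████
██████████▒▒▒▒▒▒▒▒▒▒████████
██████████▒▒▒▒▒▒▒▒▒▒████████
██████████▒▒▒▒▒▒▒▒▒▒████████
██████████▒▒▒▒▒▒▒▒▒▒████████
██████████▒▒▒▒▒▒▒▒▒▒████████
██████████▒▒▒▒▒▒▒▒▒▒████████
██████████▒▒▒▒▒▒▒▒▒▒████████
██████████▒▒▒▒▒▒▒▒▒▒████████
██████████▒▒▒▒▒▒▒▒▒▒████████
▒▒▒▒▒▒▒▒▒▒██████████▒▒▒▒▒▒▒▒
▒▒▒▒▒▒▒▒▒▒██████████▒▒▒▒▒▒▒▒
▒▒▒▒▒▒▒▒▒▒██████████▒▒▒▒▒▒▒▒


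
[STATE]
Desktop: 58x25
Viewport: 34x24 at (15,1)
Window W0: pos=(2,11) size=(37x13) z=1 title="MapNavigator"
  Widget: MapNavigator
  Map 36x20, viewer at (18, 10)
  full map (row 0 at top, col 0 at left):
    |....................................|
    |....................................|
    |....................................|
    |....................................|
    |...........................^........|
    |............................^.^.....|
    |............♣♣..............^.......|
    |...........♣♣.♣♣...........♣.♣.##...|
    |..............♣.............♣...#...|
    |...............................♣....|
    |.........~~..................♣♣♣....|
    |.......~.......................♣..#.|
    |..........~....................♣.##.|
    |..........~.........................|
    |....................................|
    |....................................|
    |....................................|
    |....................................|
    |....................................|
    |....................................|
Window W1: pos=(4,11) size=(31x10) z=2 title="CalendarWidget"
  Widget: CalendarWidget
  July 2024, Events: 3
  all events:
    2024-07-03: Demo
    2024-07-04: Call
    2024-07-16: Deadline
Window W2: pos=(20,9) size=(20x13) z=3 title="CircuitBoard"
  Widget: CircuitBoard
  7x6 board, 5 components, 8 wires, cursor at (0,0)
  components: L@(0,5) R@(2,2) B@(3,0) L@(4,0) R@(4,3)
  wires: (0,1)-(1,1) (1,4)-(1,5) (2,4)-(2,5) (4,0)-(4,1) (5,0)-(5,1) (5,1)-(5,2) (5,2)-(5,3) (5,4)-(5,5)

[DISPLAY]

                                  
                                  
                                  
                                  
                                  
                                  
                                  
                                  
     ┏━━━━━━━━━━━━━━━━━━┓         
     ┃ CircuitBoard     ┃         
━━━━━┠──────────────────┨         
idget┃   0 1 2 3 4 5 6  ┃         
─────┃0  [.]  ·         ┃         
July ┃        │         ┃         
h Fr ┃1       ·         ┃         
 4*  ┃                  ┃         
1 12 ┃2           R     ┃         
18 19┃                  ┃         
5 26 ┃3   B             ┃         
━━━━━┃                  ┃         
.....┗━━━━━━━━━━━━━━━━━━┛         
.......................┃          
━━━━━━━━━━━━━━━━━━━━━━━┛          
                                  


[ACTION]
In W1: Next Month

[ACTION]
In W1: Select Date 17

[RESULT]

                                  
                                  
                                  
                                  
                                  
                                  
                                  
                                  
     ┏━━━━━━━━━━━━━━━━━━┓         
     ┃ CircuitBoard     ┃         
━━━━━┠──────────────────┨         
idget┃   0 1 2 3 4 5 6  ┃         
─────┃0  [.]  ·         ┃         
ugust┃        │         ┃         
h Fr ┃1       ·         ┃         
1  2 ┃                  ┃         
8  9 ┃2           R     ┃         
5 16 ┃                  ┃         
2 23 ┃3   B             ┃         
━━━━━┃                  ┃         
.....┗━━━━━━━━━━━━━━━━━━┛         
.......................┃          
━━━━━━━━━━━━━━━━━━━━━━━┛          
                                  


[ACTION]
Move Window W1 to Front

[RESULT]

                                  
                                  
                                  
                                  
                                  
                                  
                                  
                                  
     ┏━━━━━━━━━━━━━━━━━━┓         
     ┃ CircuitBoard     ┃         
━━━━━━━━━━━━━━━━━━━┓────┨         
idget              ┃ 6  ┃         
───────────────────┨    ┃         
ugust 2024         ┃    ┃         
h Fr Sa Su         ┃    ┃         
1  2  3  4         ┃    ┃         
8  9 10 11         ┃    ┃         
5 16 [17] 18       ┃    ┃         
2 23 24 25         ┃    ┃         
━━━━━━━━━━━━━━━━━━━┛    ┃         
.....┗━━━━━━━━━━━━━━━━━━┛         
.......................┃          
━━━━━━━━━━━━━━━━━━━━━━━┛          
                                  


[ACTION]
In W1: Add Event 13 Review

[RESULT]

                                  
                                  
                                  
                                  
                                  
                                  
                                  
                                  
     ┏━━━━━━━━━━━━━━━━━━┓         
     ┃ CircuitBoard     ┃         
━━━━━━━━━━━━━━━━━━━┓────┨         
idget              ┃ 6  ┃         
───────────────────┨    ┃         
ugust 2024         ┃    ┃         
h Fr Sa Su         ┃    ┃         
1  2  3  4         ┃    ┃         
8  9 10 11         ┃    ┃         
15 16 [17] 18      ┃    ┃         
2 23 24 25         ┃    ┃         
━━━━━━━━━━━━━━━━━━━┛    ┃         
.....┗━━━━━━━━━━━━━━━━━━┛         
.......................┃          
━━━━━━━━━━━━━━━━━━━━━━━┛          
                                  


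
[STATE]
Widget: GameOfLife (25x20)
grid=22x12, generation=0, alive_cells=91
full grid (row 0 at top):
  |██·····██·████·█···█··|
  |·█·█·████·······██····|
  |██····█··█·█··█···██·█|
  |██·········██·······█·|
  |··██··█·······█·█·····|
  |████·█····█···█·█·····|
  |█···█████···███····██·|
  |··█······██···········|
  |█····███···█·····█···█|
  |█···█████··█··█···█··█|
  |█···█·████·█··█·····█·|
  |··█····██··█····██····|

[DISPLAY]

Gen: 0                   
██·····██·████·█···█··   
·█·█·████·······██····   
██····█··█·█··█···██·█   
██·········██·······█·   
··██··█·······█·█·····   
████·█····█···█·█·····   
█···█████···███····██·   
··█······██···········   
█····███···█·····█···█   
█···█████··█··█···█··█   
█···█·████·█··█·····█·   
··█····██··█····██····   
                         
                         
                         
                         
                         
                         
                         


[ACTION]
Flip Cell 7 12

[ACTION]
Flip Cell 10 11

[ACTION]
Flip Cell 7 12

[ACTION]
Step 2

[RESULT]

Gen: 2                   
·█··········███·██····   
·█···████····███····█·   
·····██··██······█···█   
····██···█···██·····█·   
··········██·█········   
···█··██··██···█······   
██··█████······█······   
██·██·██·····█········   
·█████··█···········██   
██··██··█··█··········   
██████··█·············   
·········██···········   
                         
                         
                         
                         
                         
                         
                         


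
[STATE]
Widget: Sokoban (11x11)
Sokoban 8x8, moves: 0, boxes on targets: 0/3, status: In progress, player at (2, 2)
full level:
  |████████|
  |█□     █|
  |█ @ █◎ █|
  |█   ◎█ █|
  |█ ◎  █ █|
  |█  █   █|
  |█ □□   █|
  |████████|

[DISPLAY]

████████   
█□     █   
█ @ █◎ █   
█   ◎█ █   
█ ◎  █ █   
█  █   █   
█ □□   █   
████████   
Moves: 0  0
           
           


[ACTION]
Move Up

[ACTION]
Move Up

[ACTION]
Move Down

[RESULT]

████████   
█□     █   
█ @ █◎ █   
█   ◎█ █   
█ ◎  █ █   
█  █   █   
█ □□   █   
████████   
Moves: 2  0
           
           


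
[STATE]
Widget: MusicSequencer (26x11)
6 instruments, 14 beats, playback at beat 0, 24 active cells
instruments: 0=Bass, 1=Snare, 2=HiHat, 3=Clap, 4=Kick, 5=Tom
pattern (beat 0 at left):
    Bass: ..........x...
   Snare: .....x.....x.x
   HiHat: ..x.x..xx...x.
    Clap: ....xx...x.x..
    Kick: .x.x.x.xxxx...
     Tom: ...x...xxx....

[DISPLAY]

      ▼1234567890123      
  Bass··········█···      
 Snare·····█·····█·█      
 HiHat··█·█··██···█·      
  Clap····██···█·█··      
  Kick·█·█·█·████···      
   Tom···█···███····      
                          
                          
                          
                          


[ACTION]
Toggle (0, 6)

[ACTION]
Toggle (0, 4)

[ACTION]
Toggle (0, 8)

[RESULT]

      ▼1234567890123      
  Bass····█·█·█·█···      
 Snare·····█·····█·█      
 HiHat··█·█··██···█·      
  Clap····██···█·█··      
  Kick·█·█·█·████···      
   Tom···█···███····      
                          
                          
                          
                          


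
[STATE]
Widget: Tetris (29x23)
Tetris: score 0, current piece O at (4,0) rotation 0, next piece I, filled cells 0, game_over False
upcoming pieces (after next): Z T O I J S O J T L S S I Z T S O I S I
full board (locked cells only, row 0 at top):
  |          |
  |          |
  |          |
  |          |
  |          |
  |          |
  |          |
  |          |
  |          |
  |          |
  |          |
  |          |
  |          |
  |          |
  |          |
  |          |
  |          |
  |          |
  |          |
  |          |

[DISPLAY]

    ▓▓    │Next:             
    ▓▓    │████              
          │                  
          │                  
          │                  
          │                  
          │Score:            
          │0                 
          │                  
          │                  
          │                  
          │                  
          │                  
          │                  
          │                  
          │                  
          │                  
          │                  
          │                  
          │                  
          │                  
          │                  
          │                  


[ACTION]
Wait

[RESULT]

          │Next:             
    ▓▓    │████              
    ▓▓    │                  
          │                  
          │                  
          │                  
          │Score:            
          │0                 
          │                  
          │                  
          │                  
          │                  
          │                  
          │                  
          │                  
          │                  
          │                  
          │                  
          │                  
          │                  
          │                  
          │                  
          │                  


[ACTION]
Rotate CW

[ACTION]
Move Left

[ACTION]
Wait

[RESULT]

          │Next:             
          │████              
   ▓▓     │                  
   ▓▓     │                  
          │                  
          │                  
          │Score:            
          │0                 
          │                  
          │                  
          │                  
          │                  
          │                  
          │                  
          │                  
          │                  
          │                  
          │                  
          │                  
          │                  
          │                  
          │                  
          │                  


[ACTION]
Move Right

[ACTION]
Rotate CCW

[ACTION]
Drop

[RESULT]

          │Next:             
          │████              
          │                  
    ▓▓    │                  
    ▓▓    │                  
          │                  
          │Score:            
          │0                 
          │                  
          │                  
          │                  
          │                  
          │                  
          │                  
          │                  
          │                  
          │                  
          │                  
          │                  
          │                  
          │                  
          │                  
          │                  


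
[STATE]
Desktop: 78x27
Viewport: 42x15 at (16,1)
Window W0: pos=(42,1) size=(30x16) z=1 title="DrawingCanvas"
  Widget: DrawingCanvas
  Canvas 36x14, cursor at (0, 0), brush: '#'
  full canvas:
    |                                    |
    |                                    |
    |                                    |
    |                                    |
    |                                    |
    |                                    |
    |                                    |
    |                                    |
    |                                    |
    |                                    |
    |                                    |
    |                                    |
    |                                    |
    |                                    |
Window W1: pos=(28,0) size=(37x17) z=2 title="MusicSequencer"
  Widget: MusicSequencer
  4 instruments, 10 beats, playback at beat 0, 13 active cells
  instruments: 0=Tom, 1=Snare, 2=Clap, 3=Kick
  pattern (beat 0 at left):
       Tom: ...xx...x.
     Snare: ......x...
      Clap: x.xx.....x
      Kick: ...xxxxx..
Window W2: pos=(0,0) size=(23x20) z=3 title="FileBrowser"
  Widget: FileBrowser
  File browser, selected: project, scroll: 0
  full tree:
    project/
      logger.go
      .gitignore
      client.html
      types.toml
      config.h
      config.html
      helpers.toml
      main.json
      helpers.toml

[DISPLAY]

      ┃     ┃ MusicSequencer              
──────┨     ┠─────────────────────────────
      ┃     ┃      ▼123456789             
      ┃     ┃   Tom···██···█·             
      ┃     ┃ Snare······█···             
      ┃     ┃  Clap█·██·····█             
      ┃     ┃  Kick···█████··             
      ┃     ┃                             
      ┃     ┃                             
l     ┃     ┃                             
      ┃     ┃                             
l     ┃     ┃                             
      ┃     ┃                             
      ┃     ┃                             
      ┃     ┃                             


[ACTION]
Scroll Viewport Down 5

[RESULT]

      ┃     ┃  Clap█·██·····█             
      ┃     ┃  Kick···█████··             
      ┃     ┃                             
      ┃     ┃                             
l     ┃     ┃                             
      ┃     ┃                             
l     ┃     ┃                             
      ┃     ┃                             
      ┃     ┃                             
      ┃     ┃                             
      ┃     ┗━━━━━━━━━━━━━━━━━━━━━━━━━━━━━
      ┃                                   
      ┃                                   
━━━━━━┛                                   
                                          


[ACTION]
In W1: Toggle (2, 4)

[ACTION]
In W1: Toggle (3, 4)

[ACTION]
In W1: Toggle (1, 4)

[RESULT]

      ┃     ┃  Clap█·███····█             
      ┃     ┃  Kick···█·███··             
      ┃     ┃                             
      ┃     ┃                             
l     ┃     ┃                             
      ┃     ┃                             
l     ┃     ┃                             
      ┃     ┃                             
      ┃     ┃                             
      ┃     ┃                             
      ┃     ┗━━━━━━━━━━━━━━━━━━━━━━━━━━━━━
      ┃                                   
      ┃                                   
━━━━━━┛                                   
                                          
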